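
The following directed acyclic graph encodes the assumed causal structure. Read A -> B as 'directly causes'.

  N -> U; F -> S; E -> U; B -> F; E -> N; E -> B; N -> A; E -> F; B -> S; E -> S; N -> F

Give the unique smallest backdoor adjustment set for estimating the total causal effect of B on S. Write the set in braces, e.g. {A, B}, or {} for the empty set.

Variables eligible for adjustment (non-descendants of B, excluding B and S): {A, E, N, U}.
Backdoor paths from B to S:
  P1: B <- E -> N -> F -> S
  P2: B <- E -> U <- N -> F -> S
  P3: B <- E -> F -> S
  P4: B <- E -> S
The empty set is not sufficient: P1 (B <- E -> N -> F -> S) has no collider blocking it and no conditioned non-collider, so it is open.
Try {E}:
  P1: blocked at fork node E ∈ conditioning set.
  P2: blocked at fork node E ∈ conditioning set.
  P3: blocked at fork node E ∈ conditioning set.
  P4: blocked at fork node E ∈ conditioning set.
{E} contains no descendant of B and blocks every backdoor path.
No other singleton works — e.g. {N} leaves P3 open — so {E} is the unique smallest valid adjustment set.

{E}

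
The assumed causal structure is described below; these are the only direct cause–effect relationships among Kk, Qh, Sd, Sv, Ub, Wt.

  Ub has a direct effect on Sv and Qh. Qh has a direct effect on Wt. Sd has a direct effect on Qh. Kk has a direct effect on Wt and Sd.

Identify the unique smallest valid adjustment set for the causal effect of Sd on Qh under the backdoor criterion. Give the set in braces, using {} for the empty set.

Variables eligible for adjustment (non-descendants of Sd, excluding Sd and Qh): {Kk, Sv, Ub}.
Backdoor paths from Sd to Qh:
  P1: Sd <- Kk -> Wt <- Qh
Each backdoor path contains an unconditioned collider, so every path is already blocked with the empty conditioning set:
  P1: blocked at collider Wt (neither it nor any descendant is in the conditioning set).
The empty set is therefore the unique smallest valid set.

{}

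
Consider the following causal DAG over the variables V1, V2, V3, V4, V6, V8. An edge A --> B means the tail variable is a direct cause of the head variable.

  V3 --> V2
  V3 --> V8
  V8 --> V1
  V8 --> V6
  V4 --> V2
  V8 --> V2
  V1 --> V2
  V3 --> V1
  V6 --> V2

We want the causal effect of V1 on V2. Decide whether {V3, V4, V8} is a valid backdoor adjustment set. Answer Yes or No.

Yes

Backdoor paths from V1 to V2 (paths whose first edge points into V1):
  P1: V1 <- V3 -> V8 -> V6 -> V2
  P2: V1 <- V3 -> V8 -> V2
  P3: V1 <- V3 -> V2
  P4: V1 <- V8 <- V3 -> V2
  P5: V1 <- V8 -> V6 -> V2
  P6: V1 <- V8 -> V2
Condition 1 (no descendant of V1 in the set): holds — descendants of V1 are {V2}; none are in {V3, V4, V8}.
Condition 2 (every backdoor path blocked by {V3, V4, V8}):
  P1: blocked at fork node V3 ∈ conditioning set.
  P2: blocked at fork node V3 ∈ conditioning set.
  P3: blocked at fork node V3 ∈ conditioning set.
  P4: blocked at chain node V8 ∈ conditioning set.
  P5: blocked at fork node V8 ∈ conditioning set.
  P6: blocked at fork node V8 ∈ conditioning set.
{V3, V4, V8} satisfies the backdoor criterion.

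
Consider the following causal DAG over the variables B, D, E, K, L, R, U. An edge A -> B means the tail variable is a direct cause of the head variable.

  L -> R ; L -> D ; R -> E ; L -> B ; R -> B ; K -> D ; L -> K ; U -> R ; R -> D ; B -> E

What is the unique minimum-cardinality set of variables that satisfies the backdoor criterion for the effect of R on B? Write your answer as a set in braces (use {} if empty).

{L}

Variables eligible for adjustment (non-descendants of R, excluding R and B): {K, L, U}.
Backdoor paths from R to B:
  P1: R <- L -> B
The empty set is not sufficient: P1 (R <- L -> B) has no collider blocking it and no conditioned non-collider, so it is open.
Try {L}:
  P1: blocked at fork node L ∈ conditioning set.
{L} contains no descendant of R and blocks every backdoor path.
No other singleton works — e.g. {U} leaves P1 open — so {L} is the unique smallest valid adjustment set.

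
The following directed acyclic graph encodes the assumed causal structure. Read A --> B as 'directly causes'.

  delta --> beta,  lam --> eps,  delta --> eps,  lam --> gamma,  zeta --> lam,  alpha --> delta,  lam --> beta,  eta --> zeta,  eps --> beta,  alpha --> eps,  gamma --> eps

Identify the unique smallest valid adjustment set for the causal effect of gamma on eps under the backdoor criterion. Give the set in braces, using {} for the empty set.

Variables eligible for adjustment (non-descendants of gamma, excluding gamma and eps): {alpha, delta, eta, lam, zeta}.
Backdoor paths from gamma to eps:
  P1: gamma <- lam -> eps
  P2: gamma <- lam -> beta <- delta <- alpha -> eps
  P3: gamma <- lam -> beta <- delta -> eps
  P4: gamma <- lam -> beta <- eps
The empty set is not sufficient: P1 (gamma <- lam -> eps) has no collider blocking it and no conditioned non-collider, so it is open.
Try {lam}:
  P1: blocked at fork node lam ∈ conditioning set.
  P2: blocked at fork node lam ∈ conditioning set.
  P3: blocked at fork node lam ∈ conditioning set.
  P4: blocked at fork node lam ∈ conditioning set.
{lam} contains no descendant of gamma and blocks every backdoor path.
No other singleton works — e.g. {eta} leaves P1 open — so {lam} is the unique smallest valid adjustment set.

{lam}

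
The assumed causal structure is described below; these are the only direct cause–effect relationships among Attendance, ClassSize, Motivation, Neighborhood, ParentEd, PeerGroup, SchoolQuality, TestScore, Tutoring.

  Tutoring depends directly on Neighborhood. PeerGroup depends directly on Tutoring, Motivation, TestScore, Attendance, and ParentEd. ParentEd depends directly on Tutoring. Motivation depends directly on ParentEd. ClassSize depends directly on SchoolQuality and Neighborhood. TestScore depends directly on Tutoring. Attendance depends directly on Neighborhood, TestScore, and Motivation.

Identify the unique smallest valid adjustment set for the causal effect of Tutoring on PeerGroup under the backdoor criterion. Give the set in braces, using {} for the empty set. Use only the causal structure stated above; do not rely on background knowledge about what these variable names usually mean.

{Neighborhood}

Variables eligible for adjustment (non-descendants of Tutoring, excluding Tutoring and PeerGroup): {ClassSize, Neighborhood, SchoolQuality}.
Backdoor paths from Tutoring to PeerGroup:
  P1: Tutoring <- Neighborhood -> Attendance <- Motivation <- ParentEd -> PeerGroup
  P2: Tutoring <- Neighborhood -> Attendance <- Motivation -> PeerGroup
  P3: Tutoring <- Neighborhood -> Attendance <- TestScore -> PeerGroup
  P4: Tutoring <- Neighborhood -> Attendance -> PeerGroup
The empty set is not sufficient: P4 (Tutoring <- Neighborhood -> Attendance -> PeerGroup) has no collider blocking it and no conditioned non-collider, so it is open.
Try {Neighborhood}:
  P1: blocked at fork node Neighborhood ∈ conditioning set.
  P2: blocked at fork node Neighborhood ∈ conditioning set.
  P3: blocked at fork node Neighborhood ∈ conditioning set.
  P4: blocked at fork node Neighborhood ∈ conditioning set.
{Neighborhood} contains no descendant of Tutoring and blocks every backdoor path.
No other singleton works — e.g. {SchoolQuality} leaves P4 open — so {Neighborhood} is the unique smallest valid adjustment set.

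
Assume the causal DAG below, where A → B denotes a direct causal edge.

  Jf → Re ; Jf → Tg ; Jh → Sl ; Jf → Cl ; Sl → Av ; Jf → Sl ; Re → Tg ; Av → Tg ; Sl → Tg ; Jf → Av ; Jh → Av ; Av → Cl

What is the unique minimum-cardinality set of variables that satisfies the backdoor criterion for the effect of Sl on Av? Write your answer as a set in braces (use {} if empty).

Variables eligible for adjustment (non-descendants of Sl, excluding Sl and Av): {Jf, Jh, Re}.
Backdoor paths from Sl to Av:
  P1: Sl <- Jf -> Re -> Tg <- Av
  P2: Sl <- Jf -> Av
  P3: Sl <- Jf -> Tg <- Av
  P4: Sl <- Jf -> Cl <- Av
  P5: Sl <- Jh -> Av
The empty set is not sufficient: P2 (Sl <- Jf -> Av) has no collider blocking it and no conditioned non-collider, so it is open.
Try {Jf, Jh}:
  P1: blocked at fork node Jf ∈ conditioning set.
  P2: blocked at fork node Jf ∈ conditioning set.
  P3: blocked at fork node Jf ∈ conditioning set.
  P4: blocked at fork node Jf ∈ conditioning set.
  P5: blocked at fork node Jh ∈ conditioning set.
{Jf, Jh} contains no descendant of Sl and blocks every backdoor path.
Every element of {Jf, Jh} is needed (dropping Jf leaves P2 open; dropping Jh leaves P5 open), so no proper subset is valid.
Among all size-2 subsets of the eligible variables, only {Jf, Jh} blocks every backdoor path, so it is the unique smallest valid adjustment set.

{Jf, Jh}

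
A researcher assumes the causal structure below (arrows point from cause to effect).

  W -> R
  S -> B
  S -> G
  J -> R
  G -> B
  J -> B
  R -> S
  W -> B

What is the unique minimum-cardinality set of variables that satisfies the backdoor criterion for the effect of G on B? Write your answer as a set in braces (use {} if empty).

{S}

Variables eligible for adjustment (non-descendants of G, excluding G and B): {J, R, S, W}.
Backdoor paths from G to B:
  P1: G <- S <- R <- J -> B
  P2: G <- S <- R <- W -> B
  P3: G <- S -> B
The empty set is not sufficient: P1 (G <- S <- R <- J -> B) has no collider blocking it and no conditioned non-collider, so it is open.
Try {S}:
  P1: blocked at chain node S ∈ conditioning set.
  P2: blocked at chain node S ∈ conditioning set.
  P3: blocked at fork node S ∈ conditioning set.
{S} contains no descendant of G and blocks every backdoor path.
No other singleton works — e.g. {J} leaves P2 open — so {S} is the unique smallest valid adjustment set.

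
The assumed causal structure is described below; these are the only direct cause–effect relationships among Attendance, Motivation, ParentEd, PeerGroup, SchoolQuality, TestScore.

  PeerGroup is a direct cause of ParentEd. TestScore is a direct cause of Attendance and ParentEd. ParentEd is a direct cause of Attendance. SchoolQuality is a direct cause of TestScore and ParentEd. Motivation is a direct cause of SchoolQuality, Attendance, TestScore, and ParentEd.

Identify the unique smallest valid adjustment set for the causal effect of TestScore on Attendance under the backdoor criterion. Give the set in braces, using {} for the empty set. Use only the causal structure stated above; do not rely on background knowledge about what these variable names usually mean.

Variables eligible for adjustment (non-descendants of TestScore, excluding TestScore and Attendance): {Motivation, PeerGroup, SchoolQuality}.
Backdoor paths from TestScore to Attendance:
  P1: TestScore <- Motivation -> SchoolQuality -> ParentEd -> Attendance
  P2: TestScore <- Motivation -> ParentEd -> Attendance
  P3: TestScore <- Motivation -> Attendance
  P4: TestScore <- SchoolQuality <- Motivation -> ParentEd -> Attendance
  P5: TestScore <- SchoolQuality <- Motivation -> Attendance
  P6: TestScore <- SchoolQuality -> ParentEd <- Motivation -> Attendance
  P7: TestScore <- SchoolQuality -> ParentEd -> Attendance
The empty set is not sufficient: P1 (TestScore <- Motivation -> SchoolQuality -> ParentEd -> Attendance) has no collider blocking it and no conditioned non-collider, so it is open.
Try {Motivation, SchoolQuality}:
  P1: blocked at fork node Motivation ∈ conditioning set.
  P2: blocked at fork node Motivation ∈ conditioning set.
  P3: blocked at fork node Motivation ∈ conditioning set.
  P4: blocked at chain node SchoolQuality ∈ conditioning set.
  P5: blocked at chain node SchoolQuality ∈ conditioning set.
  P6: blocked at fork node SchoolQuality ∈ conditioning set.
  P7: blocked at fork node SchoolQuality ∈ conditioning set.
{Motivation, SchoolQuality} contains no descendant of TestScore and blocks every backdoor path.
Every element of {Motivation, SchoolQuality} is needed (dropping Motivation leaves P2 open; dropping SchoolQuality leaves P7 open), so no proper subset is valid.
Among all size-2 subsets of the eligible variables, only {Motivation, SchoolQuality} blocks every backdoor path, so it is the unique smallest valid adjustment set.

{Motivation, SchoolQuality}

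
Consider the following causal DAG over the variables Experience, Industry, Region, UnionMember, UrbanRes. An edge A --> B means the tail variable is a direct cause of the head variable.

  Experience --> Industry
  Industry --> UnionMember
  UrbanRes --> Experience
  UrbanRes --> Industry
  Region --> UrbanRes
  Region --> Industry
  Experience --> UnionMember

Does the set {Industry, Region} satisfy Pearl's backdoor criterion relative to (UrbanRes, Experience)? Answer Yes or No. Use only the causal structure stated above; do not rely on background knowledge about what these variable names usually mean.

Backdoor paths from UrbanRes to Experience (paths whose first edge points into UrbanRes):
  P1: UrbanRes <- Region -> Industry <- Experience
  P2: UrbanRes <- Region -> Industry -> UnionMember <- Experience
Condition 1 (no descendant of UrbanRes in the set): FAILS — Industry is a descendant of UrbanRes.
Condition 2 (every backdoor path blocked by {Industry, Region}):
  P1: blocked at fork node Region ∈ conditioning set.
  P2: blocked at fork node Region ∈ conditioning set.
{Industry, Region} does not satisfy the backdoor criterion.

No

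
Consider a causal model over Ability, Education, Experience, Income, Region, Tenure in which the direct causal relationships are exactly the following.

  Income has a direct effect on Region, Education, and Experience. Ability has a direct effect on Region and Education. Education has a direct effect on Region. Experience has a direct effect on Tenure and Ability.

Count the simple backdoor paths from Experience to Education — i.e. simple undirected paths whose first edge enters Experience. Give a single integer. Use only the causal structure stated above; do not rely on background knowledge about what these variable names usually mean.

3

A backdoor path from Experience to Education is any simple undirected path whose first edge points into Experience (i.e. leaves Experience via a parent).
Parents of Experience: {Income}.
Enumerating:
  P1: Experience <- Income -> Education
  P2: Experience <- Income -> Region <- Ability -> Education
  P3: Experience <- Income -> Region <- Education
That exhausts the simple backdoor paths. Count: 3.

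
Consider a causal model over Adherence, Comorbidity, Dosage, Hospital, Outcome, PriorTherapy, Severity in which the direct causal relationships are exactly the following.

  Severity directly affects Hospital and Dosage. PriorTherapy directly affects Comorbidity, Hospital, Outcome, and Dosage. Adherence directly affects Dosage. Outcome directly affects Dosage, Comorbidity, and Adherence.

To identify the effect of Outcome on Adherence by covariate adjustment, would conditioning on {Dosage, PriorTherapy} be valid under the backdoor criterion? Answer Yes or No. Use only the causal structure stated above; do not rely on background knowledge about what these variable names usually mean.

Backdoor paths from Outcome to Adherence (paths whose first edge points into Outcome):
  P1: Outcome <- PriorTherapy -> Dosage <- Adherence
  P2: Outcome <- PriorTherapy -> Hospital <- Severity -> Dosage <- Adherence
Condition 1 (no descendant of Outcome in the set): FAILS — Dosage is a descendant of Outcome.
Condition 2 (every backdoor path blocked by {Dosage, PriorTherapy}):
  P1: blocked at fork node PriorTherapy ∈ conditioning set.
  P2: blocked at fork node PriorTherapy ∈ conditioning set.
{Dosage, PriorTherapy} does not satisfy the backdoor criterion.

No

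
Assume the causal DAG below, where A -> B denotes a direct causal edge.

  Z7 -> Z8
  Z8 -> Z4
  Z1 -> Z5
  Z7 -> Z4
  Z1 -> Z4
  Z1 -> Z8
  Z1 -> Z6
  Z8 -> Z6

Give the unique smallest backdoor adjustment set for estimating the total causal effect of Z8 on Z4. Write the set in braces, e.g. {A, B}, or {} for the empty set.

Variables eligible for adjustment (non-descendants of Z8, excluding Z8 and Z4): {Z1, Z5, Z7}.
Backdoor paths from Z8 to Z4:
  P1: Z8 <- Z1 -> Z4
  P2: Z8 <- Z7 -> Z4
The empty set is not sufficient: P1 (Z8 <- Z1 -> Z4) has no collider blocking it and no conditioned non-collider, so it is open.
Try {Z1, Z7}:
  P1: blocked at fork node Z1 ∈ conditioning set.
  P2: blocked at fork node Z7 ∈ conditioning set.
{Z1, Z7} contains no descendant of Z8 and blocks every backdoor path.
Every element of {Z1, Z7} is needed (dropping Z1 leaves P1 open; dropping Z7 leaves P2 open), so no proper subset is valid.
Among all size-2 subsets of the eligible variables, only {Z1, Z7} blocks every backdoor path, so it is the unique smallest valid adjustment set.

{Z1, Z7}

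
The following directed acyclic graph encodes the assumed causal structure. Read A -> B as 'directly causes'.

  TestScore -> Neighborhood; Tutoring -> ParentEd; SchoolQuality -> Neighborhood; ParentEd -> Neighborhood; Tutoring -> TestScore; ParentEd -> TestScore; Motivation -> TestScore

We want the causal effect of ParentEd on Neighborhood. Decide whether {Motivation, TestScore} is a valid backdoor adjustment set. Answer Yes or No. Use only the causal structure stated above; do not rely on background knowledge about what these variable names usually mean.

Backdoor paths from ParentEd to Neighborhood (paths whose first edge points into ParentEd):
  P1: ParentEd <- Tutoring -> TestScore -> Neighborhood
Condition 1 (no descendant of ParentEd in the set): FAILS — TestScore is a descendant of ParentEd.
Condition 2 (every backdoor path blocked by {Motivation, TestScore}):
  P1: blocked at chain node TestScore ∈ conditioning set.
{Motivation, TestScore} does not satisfy the backdoor criterion.

No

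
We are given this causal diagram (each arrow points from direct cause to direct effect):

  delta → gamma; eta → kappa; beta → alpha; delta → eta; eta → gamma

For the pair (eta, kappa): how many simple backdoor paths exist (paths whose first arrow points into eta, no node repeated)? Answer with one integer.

A backdoor path from eta to kappa is any simple undirected path whose first edge points into eta (i.e. leaves eta via a parent).
Parents of eta: {delta}.
No simple path from any parent of eta reaches kappa without revisiting eta, so there are no backdoor paths.

0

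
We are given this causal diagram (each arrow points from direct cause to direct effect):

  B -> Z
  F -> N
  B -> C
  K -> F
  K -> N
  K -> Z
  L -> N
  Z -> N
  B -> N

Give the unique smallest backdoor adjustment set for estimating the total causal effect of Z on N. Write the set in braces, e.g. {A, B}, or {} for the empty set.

{B, K}

Variables eligible for adjustment (non-descendants of Z, excluding Z and N): {B, C, F, K, L}.
Backdoor paths from Z to N:
  P1: Z <- K -> F -> N
  P2: Z <- K -> N
  P3: Z <- B -> N
The empty set is not sufficient: P1 (Z <- K -> F -> N) has no collider blocking it and no conditioned non-collider, so it is open.
Try {B, K}:
  P1: blocked at fork node K ∈ conditioning set.
  P2: blocked at fork node K ∈ conditioning set.
  P3: blocked at fork node B ∈ conditioning set.
{B, K} contains no descendant of Z and blocks every backdoor path.
Every element of {B, K} is needed (dropping B leaves P3 open; dropping K leaves P1 open), so no proper subset is valid.
Among all size-2 subsets of the eligible variables, only {B, K} blocks every backdoor path, so it is the unique smallest valid adjustment set.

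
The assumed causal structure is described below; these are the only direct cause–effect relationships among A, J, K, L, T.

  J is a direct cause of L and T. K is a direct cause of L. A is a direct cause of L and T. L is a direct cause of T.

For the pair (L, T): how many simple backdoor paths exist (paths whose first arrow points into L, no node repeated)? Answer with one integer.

2

A backdoor path from L to T is any simple undirected path whose first edge points into L (i.e. leaves L via a parent).
Parents of L: {A, J, K}.
Enumerating:
  P1: L <- J -> T
  P2: L <- A -> T
That exhausts the simple backdoor paths. Count: 2.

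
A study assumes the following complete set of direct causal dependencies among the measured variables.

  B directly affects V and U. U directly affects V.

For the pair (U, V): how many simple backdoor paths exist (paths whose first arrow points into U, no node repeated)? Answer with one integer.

A backdoor path from U to V is any simple undirected path whose first edge points into U (i.e. leaves U via a parent).
Parents of U: {B}.
Enumerating:
  P1: U <- B -> V
That exhausts the simple backdoor paths. Count: 1.

1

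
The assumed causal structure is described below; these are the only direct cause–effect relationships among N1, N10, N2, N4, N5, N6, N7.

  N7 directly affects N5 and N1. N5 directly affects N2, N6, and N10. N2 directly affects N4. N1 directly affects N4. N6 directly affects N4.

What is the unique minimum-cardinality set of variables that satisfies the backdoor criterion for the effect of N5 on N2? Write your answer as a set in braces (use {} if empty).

Variables eligible for adjustment (non-descendants of N5, excluding N5 and N2): {N1, N7}.
Backdoor paths from N5 to N2:
  P1: N5 <- N7 -> N1 -> N4 <- N2
Each backdoor path contains an unconditioned collider, so every path is already blocked with the empty conditioning set:
  P1: blocked at collider N4 (neither it nor any descendant is in the conditioning set).
The empty set is therefore the unique smallest valid set.

{}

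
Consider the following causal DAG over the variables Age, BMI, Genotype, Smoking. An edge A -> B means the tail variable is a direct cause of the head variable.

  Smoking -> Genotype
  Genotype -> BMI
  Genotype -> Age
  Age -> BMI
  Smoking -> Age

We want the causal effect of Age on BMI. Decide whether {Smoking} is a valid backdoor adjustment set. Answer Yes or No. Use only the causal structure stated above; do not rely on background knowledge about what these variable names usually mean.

Backdoor paths from Age to BMI (paths whose first edge points into Age):
  P1: Age <- Smoking -> Genotype -> BMI
  P2: Age <- Genotype -> BMI
Condition 1 (no descendant of Age in the set): holds — descendants of Age are {BMI}; none are in {Smoking}.
Condition 2 (every backdoor path blocked by {Smoking}):
  P1: blocked at fork node Smoking ∈ conditioning set.
  P2: open — no interior node is in the conditioning set.
{Smoking} does not satisfy the backdoor criterion.

No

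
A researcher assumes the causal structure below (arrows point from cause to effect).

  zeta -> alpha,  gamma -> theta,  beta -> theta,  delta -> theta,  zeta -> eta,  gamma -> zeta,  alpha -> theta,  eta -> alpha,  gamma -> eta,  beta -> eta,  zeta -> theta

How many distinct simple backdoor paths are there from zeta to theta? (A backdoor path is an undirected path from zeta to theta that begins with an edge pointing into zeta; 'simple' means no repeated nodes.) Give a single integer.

A backdoor path from zeta to theta is any simple undirected path whose first edge points into zeta (i.e. leaves zeta via a parent).
Parents of zeta: {gamma}.
Enumerating:
  P1: zeta <- gamma -> eta <- beta -> theta
  P2: zeta <- gamma -> eta -> alpha -> theta
  P3: zeta <- gamma -> theta
That exhausts the simple backdoor paths. Count: 3.

3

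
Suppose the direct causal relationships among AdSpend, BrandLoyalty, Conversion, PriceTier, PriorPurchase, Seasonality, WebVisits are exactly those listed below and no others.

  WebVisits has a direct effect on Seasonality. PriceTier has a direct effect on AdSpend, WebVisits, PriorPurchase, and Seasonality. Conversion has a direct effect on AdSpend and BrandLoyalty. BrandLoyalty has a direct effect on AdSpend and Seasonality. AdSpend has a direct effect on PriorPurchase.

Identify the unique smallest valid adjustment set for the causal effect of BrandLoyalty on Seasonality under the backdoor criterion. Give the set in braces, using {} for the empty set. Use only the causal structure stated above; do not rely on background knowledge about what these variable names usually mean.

Variables eligible for adjustment (non-descendants of BrandLoyalty, excluding BrandLoyalty and Seasonality): {Conversion, PriceTier, WebVisits}.
Backdoor paths from BrandLoyalty to Seasonality:
  P1: BrandLoyalty <- Conversion -> AdSpend <- PriceTier -> WebVisits -> Seasonality
  P2: BrandLoyalty <- Conversion -> AdSpend <- PriceTier -> Seasonality
  P3: BrandLoyalty <- Conversion -> AdSpend -> PriorPurchase <- PriceTier -> WebVisits -> Seasonality
  P4: BrandLoyalty <- Conversion -> AdSpend -> PriorPurchase <- PriceTier -> Seasonality
Each backdoor path contains an unconditioned collider, so every path is already blocked with the empty conditioning set:
  P1: blocked at collider AdSpend (neither it nor any descendant is in the conditioning set).
  P2: blocked at collider AdSpend (neither it nor any descendant is in the conditioning set).
  P3: blocked at collider PriorPurchase (neither it nor any descendant is in the conditioning set).
  P4: blocked at collider PriorPurchase (neither it nor any descendant is in the conditioning set).
The empty set is therefore the unique smallest valid set.

{}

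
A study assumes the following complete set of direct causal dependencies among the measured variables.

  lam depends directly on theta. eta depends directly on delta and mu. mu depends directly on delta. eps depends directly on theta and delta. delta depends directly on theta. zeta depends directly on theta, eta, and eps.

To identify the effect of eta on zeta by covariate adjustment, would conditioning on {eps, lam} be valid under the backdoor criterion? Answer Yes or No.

No

Backdoor paths from eta to zeta (paths whose first edge points into eta):
  P1: eta <- delta <- theta -> eps -> zeta
  P2: eta <- delta <- theta -> zeta
  P3: eta <- delta -> eps <- theta -> zeta
  P4: eta <- delta -> eps -> zeta
  P5: eta <- mu <- delta <- theta -> eps -> zeta
  P6: eta <- mu <- delta <- theta -> zeta
  P7: eta <- mu <- delta -> eps <- theta -> zeta
  P8: eta <- mu <- delta -> eps -> zeta
Condition 1 (no descendant of eta in the set): holds — descendants of eta are {zeta}; none are in {eps, lam}.
Condition 2 (every backdoor path blocked by {eps, lam}):
  P1: blocked at chain node eps ∈ conditioning set.
  P2: open — no interior node is in the conditioning set.
  P3: open — collider(s) eps are conditioned on (or have a conditioned descendant) and no non-collider on the path is in the set.
  P4: blocked at chain node eps ∈ conditioning set.
  P5: blocked at chain node eps ∈ conditioning set.
  P6: open — no interior node is in the conditioning set.
  P7: open — collider(s) eps are conditioned on (or have a conditioned descendant) and no non-collider on the path is in the set.
  P8: blocked at chain node eps ∈ conditioning set.
{eps, lam} does not satisfy the backdoor criterion.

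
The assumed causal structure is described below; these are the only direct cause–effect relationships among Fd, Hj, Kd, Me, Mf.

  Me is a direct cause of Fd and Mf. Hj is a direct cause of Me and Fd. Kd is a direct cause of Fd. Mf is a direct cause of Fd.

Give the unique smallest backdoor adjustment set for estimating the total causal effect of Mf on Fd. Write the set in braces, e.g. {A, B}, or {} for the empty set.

{Me}

Variables eligible for adjustment (non-descendants of Mf, excluding Mf and Fd): {Hj, Kd, Me}.
Backdoor paths from Mf to Fd:
  P1: Mf <- Me <- Hj -> Fd
  P2: Mf <- Me -> Fd
The empty set is not sufficient: P1 (Mf <- Me <- Hj -> Fd) has no collider blocking it and no conditioned non-collider, so it is open.
Try {Me}:
  P1: blocked at chain node Me ∈ conditioning set.
  P2: blocked at fork node Me ∈ conditioning set.
{Me} contains no descendant of Mf and blocks every backdoor path.
No other singleton works — e.g. {Hj} leaves P2 open — so {Me} is the unique smallest valid adjustment set.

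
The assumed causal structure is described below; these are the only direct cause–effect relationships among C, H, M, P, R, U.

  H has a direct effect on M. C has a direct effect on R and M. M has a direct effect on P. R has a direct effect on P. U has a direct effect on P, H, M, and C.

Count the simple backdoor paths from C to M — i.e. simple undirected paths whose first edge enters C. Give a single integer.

3

A backdoor path from C to M is any simple undirected path whose first edge points into C (i.e. leaves C via a parent).
Parents of C: {U}.
Enumerating:
  P1: C <- U -> H -> M
  P2: C <- U -> M
  P3: C <- U -> P <- M
That exhausts the simple backdoor paths. Count: 3.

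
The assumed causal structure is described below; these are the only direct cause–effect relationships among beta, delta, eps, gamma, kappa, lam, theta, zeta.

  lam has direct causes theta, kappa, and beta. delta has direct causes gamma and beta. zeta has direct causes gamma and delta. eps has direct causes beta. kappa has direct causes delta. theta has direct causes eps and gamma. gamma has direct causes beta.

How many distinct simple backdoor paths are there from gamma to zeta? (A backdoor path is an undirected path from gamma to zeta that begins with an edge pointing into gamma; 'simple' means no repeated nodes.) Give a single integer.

3

A backdoor path from gamma to zeta is any simple undirected path whose first edge points into gamma (i.e. leaves gamma via a parent).
Parents of gamma: {beta}.
Enumerating:
  P1: gamma <- beta -> eps -> theta -> lam <- kappa <- delta -> zeta
  P2: gamma <- beta -> delta -> zeta
  P3: gamma <- beta -> lam <- kappa <- delta -> zeta
That exhausts the simple backdoor paths. Count: 3.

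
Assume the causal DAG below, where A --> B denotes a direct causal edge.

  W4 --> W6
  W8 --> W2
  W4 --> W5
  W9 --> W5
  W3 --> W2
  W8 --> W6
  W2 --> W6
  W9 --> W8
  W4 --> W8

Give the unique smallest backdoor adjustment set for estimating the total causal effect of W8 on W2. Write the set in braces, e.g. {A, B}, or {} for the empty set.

Variables eligible for adjustment (non-descendants of W8, excluding W8 and W2): {W3, W4, W5, W9}.
Backdoor paths from W8 to W2:
  P1: W8 <- W4 -> W6 <- W2
  P2: W8 <- W9 -> W5 <- W4 -> W6 <- W2
Each backdoor path contains an unconditioned collider, so every path is already blocked with the empty conditioning set:
  P1: blocked at collider W6 (neither it nor any descendant is in the conditioning set).
  P2: blocked at collider W5 (neither it nor any descendant is in the conditioning set).
The empty set is therefore the unique smallest valid set.

{}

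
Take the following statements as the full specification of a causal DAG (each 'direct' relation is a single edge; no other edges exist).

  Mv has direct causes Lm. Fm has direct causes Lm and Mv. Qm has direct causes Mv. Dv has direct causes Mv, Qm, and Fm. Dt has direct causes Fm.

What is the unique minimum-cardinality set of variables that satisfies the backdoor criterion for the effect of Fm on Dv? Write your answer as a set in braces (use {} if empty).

{Mv}

Variables eligible for adjustment (non-descendants of Fm, excluding Fm and Dv): {Lm, Mv, Qm}.
Backdoor paths from Fm to Dv:
  P1: Fm <- Lm -> Mv -> Qm -> Dv
  P2: Fm <- Lm -> Mv -> Dv
  P3: Fm <- Mv -> Qm -> Dv
  P4: Fm <- Mv -> Dv
The empty set is not sufficient: P1 (Fm <- Lm -> Mv -> Qm -> Dv) has no collider blocking it and no conditioned non-collider, so it is open.
Try {Mv}:
  P1: blocked at chain node Mv ∈ conditioning set.
  P2: blocked at chain node Mv ∈ conditioning set.
  P3: blocked at fork node Mv ∈ conditioning set.
  P4: blocked at fork node Mv ∈ conditioning set.
{Mv} contains no descendant of Fm and blocks every backdoor path.
No other singleton works — e.g. {Lm} leaves P3 open — so {Mv} is the unique smallest valid adjustment set.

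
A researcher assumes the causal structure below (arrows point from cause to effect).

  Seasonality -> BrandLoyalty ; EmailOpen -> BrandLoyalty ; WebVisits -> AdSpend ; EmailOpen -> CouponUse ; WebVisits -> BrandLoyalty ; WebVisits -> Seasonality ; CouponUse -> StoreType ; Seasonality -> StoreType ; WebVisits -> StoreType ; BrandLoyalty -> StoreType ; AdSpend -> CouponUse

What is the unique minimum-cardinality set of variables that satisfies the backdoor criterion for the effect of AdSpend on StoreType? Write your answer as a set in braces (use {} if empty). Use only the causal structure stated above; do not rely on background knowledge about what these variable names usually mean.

{WebVisits}

Variables eligible for adjustment (non-descendants of AdSpend, excluding AdSpend and StoreType): {BrandLoyalty, EmailOpen, Seasonality, WebVisits}.
Backdoor paths from AdSpend to StoreType:
  P1: AdSpend <- WebVisits -> Seasonality -> BrandLoyalty <- EmailOpen -> CouponUse -> StoreType
  P2: AdSpend <- WebVisits -> Seasonality -> BrandLoyalty -> StoreType
  P3: AdSpend <- WebVisits -> Seasonality -> StoreType
  P4: AdSpend <- WebVisits -> BrandLoyalty <- EmailOpen -> CouponUse -> StoreType
  P5: AdSpend <- WebVisits -> BrandLoyalty <- Seasonality -> StoreType
  P6: AdSpend <- WebVisits -> BrandLoyalty -> StoreType
  P7: AdSpend <- WebVisits -> StoreType
The empty set is not sufficient: P2 (AdSpend <- WebVisits -> Seasonality -> BrandLoyalty -> StoreType) has no collider blocking it and no conditioned non-collider, so it is open.
Try {WebVisits}:
  P1: blocked at fork node WebVisits ∈ conditioning set.
  P2: blocked at fork node WebVisits ∈ conditioning set.
  P3: blocked at fork node WebVisits ∈ conditioning set.
  P4: blocked at fork node WebVisits ∈ conditioning set.
  P5: blocked at fork node WebVisits ∈ conditioning set.
  P6: blocked at fork node WebVisits ∈ conditioning set.
  P7: blocked at fork node WebVisits ∈ conditioning set.
{WebVisits} contains no descendant of AdSpend and blocks every backdoor path.
No other singleton works — e.g. {EmailOpen} leaves P2 open — so {WebVisits} is the unique smallest valid adjustment set.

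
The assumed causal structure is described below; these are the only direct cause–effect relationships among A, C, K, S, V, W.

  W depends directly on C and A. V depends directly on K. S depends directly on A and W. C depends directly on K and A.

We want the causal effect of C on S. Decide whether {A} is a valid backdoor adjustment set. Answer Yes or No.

Backdoor paths from C to S (paths whose first edge points into C):
  P1: C <- A -> W -> S
  P2: C <- A -> S
Condition 1 (no descendant of C in the set): holds — descendants of C are {S, W}; none are in {A}.
Condition 2 (every backdoor path blocked by {A}):
  P1: blocked at fork node A ∈ conditioning set.
  P2: blocked at fork node A ∈ conditioning set.
{A} satisfies the backdoor criterion.

Yes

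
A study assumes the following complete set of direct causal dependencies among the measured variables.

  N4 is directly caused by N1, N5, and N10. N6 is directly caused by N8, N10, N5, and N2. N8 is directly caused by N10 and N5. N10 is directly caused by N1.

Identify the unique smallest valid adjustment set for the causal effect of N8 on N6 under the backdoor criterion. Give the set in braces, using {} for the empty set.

{N10, N5}

Variables eligible for adjustment (non-descendants of N8, excluding N8 and N6): {N1, N10, N2, N4, N5}.
Backdoor paths from N8 to N6:
  P1: N8 <- N5 -> N4 <- N1 -> N10 -> N6
  P2: N8 <- N5 -> N4 <- N10 -> N6
  P3: N8 <- N5 -> N6
  P4: N8 <- N10 <- N1 -> N4 <- N5 -> N6
  P5: N8 <- N10 -> N4 <- N5 -> N6
  P6: N8 <- N10 -> N6
The empty set is not sufficient: P3 (N8 <- N5 -> N6) has no collider blocking it and no conditioned non-collider, so it is open.
Try {N10, N5}:
  P1: blocked at fork node N5 ∈ conditioning set.
  P2: blocked at fork node N5 ∈ conditioning set.
  P3: blocked at fork node N5 ∈ conditioning set.
  P4: blocked at chain node N10 ∈ conditioning set.
  P5: blocked at fork node N10 ∈ conditioning set.
  P6: blocked at fork node N10 ∈ conditioning set.
{N10, N5} contains no descendant of N8 and blocks every backdoor path.
Every element of {N10, N5} is needed (dropping N10 leaves P6 open; dropping N5 leaves P3 open), so no proper subset is valid.
Among all size-2 subsets of the eligible variables, only {N10, N5} blocks every backdoor path, so it is the unique smallest valid adjustment set.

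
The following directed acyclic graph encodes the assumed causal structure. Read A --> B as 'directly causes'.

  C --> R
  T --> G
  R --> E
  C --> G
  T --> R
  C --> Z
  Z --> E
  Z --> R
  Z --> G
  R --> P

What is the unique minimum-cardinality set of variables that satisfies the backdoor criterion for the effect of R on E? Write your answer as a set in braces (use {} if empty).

Variables eligible for adjustment (non-descendants of R, excluding R and E): {C, G, T, Z}.
Backdoor paths from R to E:
  P1: R <- C -> Z -> E
  P2: R <- C -> G <- Z -> E
  P3: R <- Z -> E
  P4: R <- T -> G <- C -> Z -> E
  P5: R <- T -> G <- Z -> E
The empty set is not sufficient: P1 (R <- C -> Z -> E) has no collider blocking it and no conditioned non-collider, so it is open.
Try {Z}:
  P1: blocked at chain node Z ∈ conditioning set.
  P2: blocked at collider G (neither it nor any descendant is in the conditioning set).
  P3: blocked at fork node Z ∈ conditioning set.
  P4: blocked at collider G (neither it nor any descendant is in the conditioning set).
  P5: blocked at collider G (neither it nor any descendant is in the conditioning set).
{Z} contains no descendant of R and blocks every backdoor path.
No other singleton works — e.g. {C} leaves P3 open — so {Z} is the unique smallest valid adjustment set.

{Z}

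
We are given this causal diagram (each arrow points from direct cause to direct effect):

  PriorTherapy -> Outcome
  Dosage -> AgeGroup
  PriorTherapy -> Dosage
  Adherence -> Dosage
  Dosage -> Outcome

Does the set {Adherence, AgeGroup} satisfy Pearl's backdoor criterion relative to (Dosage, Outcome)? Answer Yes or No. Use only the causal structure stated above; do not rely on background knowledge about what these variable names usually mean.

No

Backdoor paths from Dosage to Outcome (paths whose first edge points into Dosage):
  P1: Dosage <- PriorTherapy -> Outcome
Condition 1 (no descendant of Dosage in the set): FAILS — AgeGroup is a descendant of Dosage.
Condition 2 (every backdoor path blocked by {Adherence, AgeGroup}):
  P1: open — no interior node is in the conditioning set.
{Adherence, AgeGroup} does not satisfy the backdoor criterion.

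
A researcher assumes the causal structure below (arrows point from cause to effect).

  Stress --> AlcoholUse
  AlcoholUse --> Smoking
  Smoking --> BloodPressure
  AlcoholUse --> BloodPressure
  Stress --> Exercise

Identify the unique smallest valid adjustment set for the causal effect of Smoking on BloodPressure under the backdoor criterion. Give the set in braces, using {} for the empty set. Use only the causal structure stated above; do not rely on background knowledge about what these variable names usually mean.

{AlcoholUse}

Variables eligible for adjustment (non-descendants of Smoking, excluding Smoking and BloodPressure): {AlcoholUse, Exercise, Stress}.
Backdoor paths from Smoking to BloodPressure:
  P1: Smoking <- AlcoholUse -> BloodPressure
The empty set is not sufficient: P1 (Smoking <- AlcoholUse -> BloodPressure) has no collider blocking it and no conditioned non-collider, so it is open.
Try {AlcoholUse}:
  P1: blocked at fork node AlcoholUse ∈ conditioning set.
{AlcoholUse} contains no descendant of Smoking and blocks every backdoor path.
No other singleton works — e.g. {Stress} leaves P1 open — so {AlcoholUse} is the unique smallest valid adjustment set.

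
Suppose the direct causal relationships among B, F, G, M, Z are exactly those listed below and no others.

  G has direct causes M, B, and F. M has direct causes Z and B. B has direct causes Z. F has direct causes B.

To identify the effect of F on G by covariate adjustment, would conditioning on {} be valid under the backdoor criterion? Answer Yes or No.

No

Backdoor paths from F to G (paths whose first edge points into F):
  P1: F <- B <- Z -> M -> G
  P2: F <- B -> M -> G
  P3: F <- B -> G
Condition 1 (no descendant of F in the set): holds — descendants of F are {G}; none are in {}.
Condition 2 (every backdoor path blocked by {}):
  P1: open — no interior node is in the conditioning set.
  P2: open — no interior node is in the conditioning set.
  P3: open — no interior node is in the conditioning set.
{} does not satisfy the backdoor criterion.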